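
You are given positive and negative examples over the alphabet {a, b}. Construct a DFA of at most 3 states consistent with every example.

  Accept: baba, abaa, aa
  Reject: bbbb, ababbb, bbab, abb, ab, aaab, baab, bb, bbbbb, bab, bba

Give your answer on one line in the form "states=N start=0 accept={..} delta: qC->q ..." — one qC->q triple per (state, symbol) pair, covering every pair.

states=3 start=0 accept={0} delta: 0a->0 0b->1 1a->0 1b->2 2a->1 2b->1

State merging on the prefix tree: take the shortest (then alphabetical) example prefix whose next move is undefined and point that move at state 0, else 1, else 2, ...; a target is out if some Accept/Reject pair would then sit in one state with the same input left (inseparable). If every existing state is out, open a new one.
a: 0a undefined. 0a->0: ok.
b: 0b undefined. 0b->0: no, baba/bbbb meet in 0. Open state 1: 0b->1.
ba: 1a undefined. 1a->0: ok.
bb: 1b undefined. 1b->0: no, baba/bbbb meet in 0. 1b->1: no, baba/bba meet in 0. Open state 2: 1b->2.
bba: 2a undefined. 2a->0: no, baba/bba meet in 0. 2a->1: ok.
bbb: 2b undefined. 2b->0: no, baba/ababbb meet in 0. 2b->1: ok.
All examples now run through 3 states with every (state, symbol) defined. Accept strings end in {0}, Reject strings end in {1,2}; accept={0}.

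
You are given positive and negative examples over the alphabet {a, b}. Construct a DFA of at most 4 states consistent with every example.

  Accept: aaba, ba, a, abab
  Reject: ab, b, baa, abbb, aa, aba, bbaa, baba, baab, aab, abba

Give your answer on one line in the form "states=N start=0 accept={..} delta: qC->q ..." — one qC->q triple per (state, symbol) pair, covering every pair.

states=3 start=0 accept={1} delta: 0a->1 0b->0 1a->0 1b->2 2a->2 2b->1

State merging on the prefix tree: take the shortest (then alphabetical) example prefix whose next move is undefined and point that move at state 0, else 1, else 2, ...; a target is out if some Accept/Reject pair would then sit in one state with the same input left (inseparable). If every existing state is out, open a new one.
a: 0a undefined. 0a->0: no, aaba/aba meet in 0 with "ba" left. Open state 1: 0a->1.
b: 0b undefined. 0b->0: ok.
aa: 1a undefined. 1a->0: ok.
ab: 1b undefined. 1b->0: no, aaba/aba meet in 1. 1b->1: no, aaba/ab meet in 1. Open state 2: 1b->2.
aba: 2a undefined. 2a->0: no, abab/b meet in 0. 2a->1: no, aaba/aba meet in 1. 2a->2: ok.
abb: 2b undefined. 2b->0: no, aaba/abba meet in 1. 2b->1: ok.
All examples now run through 3 states with every (state, symbol) defined. Accept strings end in {1}, Reject strings end in {0,2}; accept={1}.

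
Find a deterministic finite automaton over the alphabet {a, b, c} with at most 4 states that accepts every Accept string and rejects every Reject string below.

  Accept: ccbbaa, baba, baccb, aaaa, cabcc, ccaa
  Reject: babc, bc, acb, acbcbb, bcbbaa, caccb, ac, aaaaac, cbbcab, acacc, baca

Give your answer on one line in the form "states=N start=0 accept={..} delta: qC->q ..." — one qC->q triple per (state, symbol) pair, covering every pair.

Grow the machine one transition at a time. Run the examples from 0; the earliest place one falls off (shortest prefix, ties alphabetical) gets sent to the lowest-numbered state that keeps every Accept/Reject pair distinguishable — a pair clashes when both reach the same state with identical unread suffix — and to a fresh state only if none does.
a: 0a undefined. 0a->0: ok.
b: 0b undefined. 0b->0: ok.
c: 0c undefined. 0c->0: no, ccbbaa/babc meet in 0. Open state 1: 0c->1.
ca: 1a undefined. 1a->0: no, baba/baca meet in 0. 1a->1: ok.
cb: 1b undefined. 1b->0: no, baba/acb meet in 0. 1b->1: no, cabcc/acacc meet in 1 with "cc" left. Open state 2: 1b->2.
cc: 1c undefined. 1c->0: ok.
cbb: 2b undefined. 2b->0: no, ccbbaa/bcbbaa meet in 0. 2b->1: no, ccbbaa/cbbcab meet in 0. 2b->2: ok.
acbc: 2c undefined. 2c->0: no, ccbbaa/acbcbb meet in 0. 2c->1: ok.
bcbba: 2a undefined. 2a->0: no, ccbbaa/bcbbaa meet in 0. 2a->1: ok.
All examples now run through 3 states with every (state, symbol) defined. Accept strings end in {0}, Reject strings end in {1,2}; accept={0}.

states=3 start=0 accept={0} delta: 0a->0 0b->0 0c->1 1a->1 1b->2 1c->0 2a->1 2b->2 2c->1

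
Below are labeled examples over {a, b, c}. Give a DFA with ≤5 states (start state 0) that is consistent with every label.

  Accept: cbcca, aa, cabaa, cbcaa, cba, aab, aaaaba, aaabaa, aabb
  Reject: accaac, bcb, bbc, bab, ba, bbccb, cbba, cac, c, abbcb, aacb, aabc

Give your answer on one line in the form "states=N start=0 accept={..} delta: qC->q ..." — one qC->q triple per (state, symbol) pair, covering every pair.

Grow the machine one transition at a time. Run the examples from 0; the earliest place one falls off (shortest prefix, ties alphabetical) gets sent to the lowest-numbered state that keeps every Accept/Reject pair distinguishable — a pair clashes when both reach the same state with identical unread suffix — and to a fresh state only if none does.
a: 0a undefined. 0a->0: no, aaaaba/ba meet in 0 with "ba" left. Open state 1: 0a->1.
b: 0b undefined. 0b->0: ok.
c: 0c undefined. 0c->0: no, cbcca/ba meet in 1. 0c->1: ok.
aa: 1a undefined. 1a->0: no, aaaaba/bbc meet in 1. 1a->1: no, aa/bbc meet in 1. Open state 2: 1a->2.
ab: 1b undefined. 1b->0: no, cba/bbc meet in 1. 1b->1: no, aa/cbba meet in 2. 1b->2: no, aa/bcb meet in 2. Open state 3: 1b->3.
ac: 1c undefined. 1c->0: ok.
aaa: 2a undefined. 2a->0: ok.
aab: 2b undefined. 2b->0: no, aab/bbccb meet in 0. 2b->1: no, cabaa/bbccb meet in 0. 2b->2: no, cabaa/accaac meet in 1. 2b->3: no, aab/bcb meet in 3. Open state 4: 2b->4.
aac: 2c undefined. 2c->0: ok.
abb: 3b undefined. 3b->0: ok.
cba: 3a undefined. 3a->0: no, cba/bbccb meet in 0. 3a->1: no, cba/accaac meet in 1. 3a->2: ok.
cbc: 3c undefined. 3c->0: ok.
aabb: 4b undefined. 4b->0: no, aabb/bbccb meet in 0. 4b->1: no, aabb/accaac meet in 1. 4b->2: ok.
aabc: 4c undefined. 4c->0: ok.
caba: 4a undefined. 4a->0: no, cabaa/accaac meet in 1. 4a->1: ok.
All examples now run through 5 states with every (state, symbol) defined. Accept strings end in {2,4}, Reject strings end in {0,1,3}; accept={2,4}.

states=5 start=0 accept={2,4} delta: 0a->1 0b->0 0c->1 1a->2 1b->3 1c->0 2a->0 2b->4 2c->0 3a->2 3b->0 3c->0 4a->1 4b->2 4c->0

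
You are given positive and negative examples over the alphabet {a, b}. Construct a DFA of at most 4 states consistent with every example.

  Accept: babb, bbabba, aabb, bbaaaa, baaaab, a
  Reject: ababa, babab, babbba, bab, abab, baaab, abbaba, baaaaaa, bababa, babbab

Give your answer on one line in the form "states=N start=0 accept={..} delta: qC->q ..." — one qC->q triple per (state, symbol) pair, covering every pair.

states=3 start=0 accept={0} delta: 0a->0 0b->1 1a->2 1b->0 2a->1 2b->1

State merging on the prefix tree: take the shortest (then alphabetical) example prefix whose next move is undefined and point that move at state 0, else 1, else 2, ...; a target is out if some Accept/Reject pair would then sit in one state with the same input left (inseparable). If every existing state is out, open a new one.
a: 0a undefined. 0a->0: ok.
b: 0b undefined. 0b->0: no, babb/ababa meet in 0. Open state 1: 0b->1.
ba: 1a undefined. 1a->0: no, baaaab/babab meet in 1. 1a->1: no, aabb/bab meet in 1 with "b" left. Open state 2: 1a->2.
bb: 1b undefined. 1b->0: ok.
baa: 2a undefined. 2a->0: no, bbabba/baaaaaa meet in 0. 2a->1: ok.
bab: 2b undefined. 2b->0: no, babb/babab meet in 1. 2b->1: ok.
All examples now run through 3 states with every (state, symbol) defined. Accept strings end in {0}, Reject strings end in {1,2}; accept={0}.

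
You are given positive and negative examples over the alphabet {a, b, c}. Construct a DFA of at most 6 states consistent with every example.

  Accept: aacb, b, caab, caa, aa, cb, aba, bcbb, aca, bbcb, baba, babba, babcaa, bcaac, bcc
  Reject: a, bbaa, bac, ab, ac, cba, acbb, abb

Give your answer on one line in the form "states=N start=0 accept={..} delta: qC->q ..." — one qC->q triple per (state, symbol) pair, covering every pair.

Grow the machine one transition at a time. Run the examples from 0; the earliest place one falls off (shortest prefix, ties alphabetical) gets sent to the lowest-numbered state that keeps every Accept/Reject pair distinguishable — a pair clashes when both reach the same state with identical unread suffix — and to a fresh state only if none does.
a: 0a undefined. 0a->0: no, b/ab meet in 0 with "b" left. Open state 1: 0a->1.
b: 0b undefined. 0b->0: no, aa/bbaa meet in 1 with "a" left. 0b->1: no, b/a meet in 1. Open state 2: 0b->2.
c: 0c undefined. 0c->0: ok.
aa: 1a undefined. 1a->0: ok.
ab: 1b undefined. 1b->0: no, aacb/abb meet in 2. 1b->1: ok.
ac: 1c undefined. 1c->0: no, caa/ac meet in 0. 1c->1: ok.
ba: 2a undefined. 2a->0: no, caa/bac meet in 0. 2a->1: no, babcaa/a meet in 1. 2a->2: no, aacb/cba meet in 2. Open state 3: 2a->3.
bb: 2b undefined. 2b->0: no, caa/bbaa meet in 0. 2b->1: no, bbcb/a meet in 1. 2b->2: ok.
bc: 2c undefined. 2c->0: ok.
bab: 3b undefined. 3b->0: no, baba/a meet in 1. 3b->1: no, babcaa/a meet in 1. 3b->2: no, baba/cba meet in 3. 3b->3: no, baba/bbaa meet in 3 with "a" left. Open state 4: 3b->4.
bac: 3c undefined. 3c->0: no, caa/bac meet in 0. 3c->1: ok.
baba: 4a undefined. 4a->0: ok.
babb: 4b undefined. 4b->0: no, babba/a meet in 1. 4b->1: ok.
babc: 4c undefined. 4c->0: ok.
bbaa: 3a undefined. 3a->0: no, caa/bbaa meet in 0. 3a->1: ok.
All examples now run through 5 states with every (state, symbol) defined. Accept strings end in {0,2}, Reject strings end in {1,3}; accept={0,2}.

states=5 start=0 accept={0,2} delta: 0a->1 0b->2 0c->0 1a->0 1b->1 1c->1 2a->3 2b->2 2c->0 3a->1 3b->4 3c->1 4a->0 4b->1 4c->0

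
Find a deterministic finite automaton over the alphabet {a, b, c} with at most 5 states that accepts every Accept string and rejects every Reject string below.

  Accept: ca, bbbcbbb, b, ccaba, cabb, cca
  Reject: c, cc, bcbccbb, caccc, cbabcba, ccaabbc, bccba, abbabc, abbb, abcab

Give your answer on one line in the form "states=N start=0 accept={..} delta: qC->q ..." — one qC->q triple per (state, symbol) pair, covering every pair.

states=5 start=0 accept={0,1,3} delta: 0a->0 0b->1 0c->2 1a->0 1b->2 1c->2 2a->3 2b->2 2c->4 3a->2 3b->4 3c->0 4a->0 4b->3 4c->4

Grow the machine one transition at a time. Run the examples from 0; the earliest place one falls off (shortest prefix, ties alphabetical) gets sent to the lowest-numbered state that keeps every Accept/Reject pair distinguishable — a pair clashes when both reach the same state with identical unread suffix — and to a fresh state only if none does.
a: 0a undefined. 0a->0: ok.
b: 0b undefined. 0b->0: no, b/abbb meet in 0. Open state 1: 0b->1.
c: 0c undefined. 0c->0: no, ca/c meet in 0. 0c->1: no, b/c meet in 1. Open state 2: 0c->2.
bb: 1b undefined. 1b->0: no, b/abbb meet in 1. 1b->1: no, b/abbb meet in 1. 1b->2: ok.
bc: 1c undefined. 1c->0: no, b/abcab meet in 1. 1c->1: no, ca/bccba meet in 2 with "a" left. 1c->2: ok.
ca: 2a undefined. 2a->0: no, b/abcab meet in 1. 2a->1: no, cabb/abbb meet in 2 with "b" left. 2a->2: no, ca/c meet in 2. Open state 3: 2a->3.
cb: 2b undefined. 2b->0: no, bbbcbbb/c meet in 2. 2b->1: no, bbbcbbb/abbb meet in 1. 2b->2: ok.
cc: 2c undefined. 2c->0: no, bbbcbbb/c meet in 2. 2c->1: no, ca/bccba meet in 3. 2c->2: no, ca/bccba meet in 3. 2c->3: no, ca/cc meet in 3. Open state 4: 2c->4.
cab: 3b undefined. 3b->0: no, ca/cbabcba meet in 3. 3b->1: no, ca/cbabcba meet in 3. 3b->2: no, cabb/c meet in 2. 3b->3: no, ca/abcab meet in 3. 3b->4: ok.
cac: 3c undefined. 3c->0: ok.
cca: 4a undefined. 4a->0: ok.
bccb: 4b undefined. 4b->0: no, bbbcbbb/c meet in 2. 4b->1: no, bbbcbbb/c meet in 2. 4b->2: no, ca/bccba meet in 3. 4b->3: ok.
bcbcc: 4c undefined. 4c->0: no, ccaba/cbabcba meet in 1 with "a" left. 4c->1: no, ca/cbabcba meet in 3. 4c->2: no, ca/cbabcba meet in 3. 4c->3: no, ca/bcbccbb meet in 3. 4c->4: ok.
bccba: 3a undefined. 3a->0: no, cca/cbabcba meet in 0. 3a->1: no, b/cbabcba meet in 1. 3a->2: ok.
ccaba: 1a undefined. 1a->0: ok.
All examples now run through 5 states with every (state, symbol) defined. Accept strings end in {0,1,3}, Reject strings end in {2,4}; accept={0,1,3}.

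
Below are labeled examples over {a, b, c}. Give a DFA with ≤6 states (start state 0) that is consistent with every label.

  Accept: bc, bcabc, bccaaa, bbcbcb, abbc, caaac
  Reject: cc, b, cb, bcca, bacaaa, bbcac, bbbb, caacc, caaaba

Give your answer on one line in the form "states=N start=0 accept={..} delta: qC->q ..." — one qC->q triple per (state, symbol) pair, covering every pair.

Fold the examples into a partial DFA from state 0: repeatedly fix the first undefined (state, symbol) met by the shortest-then-alphabetical prefix, trying targets in increasing order and rejecting any under which an Accept and a Reject string meet in one state with the same remainder; add a state when all current targets are rejected. Accepting states are where Accept strings end.
a: 0a undefined. 0a->0: ok.
b: 0b undefined. 0b->0: ok.
c: 0c undefined. 0c->0: no, bc/cc meet in 0. Open state 1: 0c->1.
ca: 1a undefined. 1a->0: no, bc/bbcac meet in 1. 1a->1: no, bc/bacaaa meet in 1. Open state 2: 1a->2.
cb: 1b undefined. 1b->0: no, bbcbcb/b meet in 0. 1b->1: no, bc/cb meet in 1. 1b->2: ok.
cc: 1c undefined. 1c->0: no, bccaaa/cc meet in 0. 1c->1: no, bc/cc meet in 1. 1c->2: ok.
caa: 2a undefined. 2a->0: no, bccaaa/b meet in 0. 2a->1: no, bc/bcca meet in 1. 2a->2: no, bccaaa/cc meet in 2. Open state 3: 2a->3.
bcab: 2b undefined. 2b->0: ok.
caaa: 3a undefined. 3a->0: no, bccaaa/b meet in 0. 3a->1: no, bc/bacaaa meet in 1. 3a->2: no, bccaaa/bcca meet in 3. 3a->3: no, bccaaa/bcca meet in 3. Open state 4: 3a->4.
caac: 3c undefined. 3c->0: no, bc/caacc meet in 1. 3c->1: ok.
bbcac: 2c undefined. 2c->0: no, bbcbcb/b meet in 0. 2c->1: no, bc/bbcac meet in 1. 2c->2: no, bbcbcb/b meet in 0. 2c->3: ok.
caaab: 4b undefined. 4b->0: ok.
caaac: 4c undefined. 4c->0: no, caaac/b meet in 0. 4c->1: ok.
bbcbcb: 3b undefined. 3b->0: no, bbcbcb/b meet in 0. 3b->1: ok.
bccaaa: 4a undefined. 4a->0: no, bccaaa/b meet in 0. 4a->1: ok.
All examples now run through 5 states with every (state, symbol) defined. Accept strings end in {1}, Reject strings end in {0,2,3,4}; accept={1}.

states=5 start=0 accept={1} delta: 0a->0 0b->0 0c->1 1a->2 1b->2 1c->2 2a->3 2b->0 2c->3 3a->4 3b->1 3c->1 4a->1 4b->0 4c->1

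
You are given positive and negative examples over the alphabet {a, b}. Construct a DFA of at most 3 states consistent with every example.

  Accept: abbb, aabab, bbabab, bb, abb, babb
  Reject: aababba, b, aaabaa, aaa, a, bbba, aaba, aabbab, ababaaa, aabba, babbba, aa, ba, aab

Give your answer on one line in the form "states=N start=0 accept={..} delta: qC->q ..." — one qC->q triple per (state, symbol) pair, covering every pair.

Fold the examples into a partial DFA from state 0: repeatedly fix the first undefined (state, symbol) met by the shortest-then-alphabetical prefix, trying targets in increasing order and rejecting any under which an Accept and a Reject string meet in one state with the same remainder; add a state when all current targets are rejected. Accepting states are where Accept strings end.
a: 0a undefined. 0a->0: ok.
b: 0b undefined. 0b->0: no, abbb/aababba meet in 0. Open state 1: 0b->1.
ba: 1a undefined. 1a->0: no, aabab/b meet in 1. 1a->1: ok.
bb: 1b undefined. 1b->0: no, abbb/aababba meet in 1. 1b->1: no, abbb/aababba meet in 1. Open state 2: 1b->2.
bba: 2a undefined. 2a->0: ok.
bbb: 2b undefined. 2b->0: no, abbb/aababba meet in 0. 2b->1: no, abbb/aababba meet in 1. 2b->2: ok.
All examples now run through 3 states with every (state, symbol) defined. Accept strings end in {2}, Reject strings end in {0,1}; accept={2}.

states=3 start=0 accept={2} delta: 0a->0 0b->1 1a->1 1b->2 2a->0 2b->2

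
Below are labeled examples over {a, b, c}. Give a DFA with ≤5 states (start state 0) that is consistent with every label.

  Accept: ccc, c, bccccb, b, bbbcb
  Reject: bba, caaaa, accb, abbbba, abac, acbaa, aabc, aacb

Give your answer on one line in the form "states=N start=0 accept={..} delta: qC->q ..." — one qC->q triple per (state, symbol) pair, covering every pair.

Grow the machine one transition at a time. Run the examples from 0; the earliest place one falls off (shortest prefix, ties alphabetical) gets sent to the lowest-numbered state that keeps every Accept/Reject pair distinguishable — a pair clashes when both reach the same state with identical unread suffix — and to a fresh state only if none does.
a: 0a undefined. 0a->0: ok.
b: 0b undefined. 0b->0: no, c/abac meet in 0 with "c" left. Open state 1: 0b->1.
c: 0c undefined. 0c->0: no, ccc/caaaa meet in 0. 0c->1: ok.
bb: 1b undefined. 1b->0: no, bbbcb/accb meet in 1 with "cb" left. 1b->1: no, c/aacb meet in 1. Open state 2: 1b->2.
bc: 1c undefined. 1c->0: no, ccc/accb meet in 1. 1c->1: no, ccc/aabc meet in 1. 1c->2: ok.
ca: 1a undefined. 1a->0: no, c/abac meet in 1. 1a->1: no, c/caaaa meet in 1. 1a->2: no, ccc/abac meet in 2 with "c" left. Open state 3: 1a->3.
bba: 2a undefined. 2a->0: ok.
bbb: 2b undefined. 2b->0: no, bbbcb/aabc meet in 2. 2b->1: no, c/accb meet in 1. 2b->2: ok.
bcc: 2c undefined. 2c->0: no, ccc/bba meet in 0. 2c->1: no, bccccb/accb meet in 2. 2c->2: no, ccc/accb meet in 2. 2c->3: ok.
caa: 3a undefined. 3a->0: ok.
abac: 3c undefined. 3c->0: no, bccccb/accb meet in 2. 3c->1: no, c/abac meet in 1. 3c->2: ok.
bbbcb: 3b undefined. 3b->0: no, bccccb/bba meet in 0. 3b->1: ok.
All examples now run through 4 states with every (state, symbol) defined. Accept strings end in {1,3}, Reject strings end in {0,2}; accept={1,3}.

states=4 start=0 accept={1,3} delta: 0a->0 0b->1 0c->1 1a->3 1b->2 1c->2 2a->0 2b->2 2c->3 3a->0 3b->1 3c->2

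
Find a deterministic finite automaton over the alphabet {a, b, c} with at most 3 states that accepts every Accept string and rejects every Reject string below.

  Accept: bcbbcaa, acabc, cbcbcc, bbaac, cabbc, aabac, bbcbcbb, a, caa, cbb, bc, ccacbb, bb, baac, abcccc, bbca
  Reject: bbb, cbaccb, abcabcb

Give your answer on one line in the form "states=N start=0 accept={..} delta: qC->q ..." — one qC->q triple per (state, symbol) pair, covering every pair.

Grow the machine one transition at a time. Run the examples from 0; the earliest place one falls off (shortest prefix, ties alphabetical) gets sent to the lowest-numbered state that keeps every Accept/Reject pair distinguishable — a pair clashes when both reach the same state with identical unread suffix — and to a fresh state only if none does.
a: 0a undefined. 0a->0: ok.
b: 0b undefined. 0b->0: no, a/bbb meet in 0. Open state 1: 0b->1.
c: 0c undefined. 0c->0: ok.
ba: 1a undefined. 1a->0: ok.
bb: 1b undefined. 1b->0: ok.
bc: 1c undefined. 1c->0: ok.
All examples now run through 2 states with every (state, symbol) defined. Accept strings end in {0}, Reject strings end in {1}; accept={0}.

states=2 start=0 accept={0} delta: 0a->0 0b->1 0c->0 1a->0 1b->0 1c->0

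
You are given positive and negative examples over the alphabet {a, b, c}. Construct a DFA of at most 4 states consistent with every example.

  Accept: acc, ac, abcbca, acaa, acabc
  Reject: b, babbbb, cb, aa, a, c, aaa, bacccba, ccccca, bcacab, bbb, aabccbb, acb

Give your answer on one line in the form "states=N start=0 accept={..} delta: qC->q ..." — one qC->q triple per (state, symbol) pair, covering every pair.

Fold the examples into a partial DFA from state 0: repeatedly fix the first undefined (state, symbol) met by the shortest-then-alphabetical prefix, trying targets in increasing order and rejecting any under which an Accept and a Reject string meet in one state with the same remainder; add a state when all current targets are rejected. Accepting states are where Accept strings end.
a: 0a undefined. 0a->0: no, ac/c meet in 0 with "c" left. Open state 1: 0a->1.
b: 0b undefined. 0b->0: ok.
c: 0c undefined. 0c->0: ok.
aa: 1a undefined. 1a->0: ok.
ab: 1b undefined. 1b->0: no, abcbca/a meet in 1. 1b->1: ok.
ac: 1c undefined. 1c->0: no, acc/b meet in 0. 1c->1: no, acc/babbbb meet in 1. Open state 2: 1c->2.
aca: 2a undefined. 2a->0: no, acaa/babbbb meet in 1. 2a->1: no, acaa/b meet in 0. 2a->2: ok.
acb: 2b undefined. 2b->0: no, abcbca/babbbb meet in 1. 2b->1: ok.
acc: 2c undefined. 2c->0: no, acc/b meet in 0. 2c->1: no, acc/babbbb meet in 1. 2c->2: ok.
All examples now run through 3 states with every (state, symbol) defined. Accept strings end in {2}, Reject strings end in {0,1}; accept={2}.

states=3 start=0 accept={2} delta: 0a->1 0b->0 0c->0 1a->0 1b->1 1c->2 2a->2 2b->1 2c->2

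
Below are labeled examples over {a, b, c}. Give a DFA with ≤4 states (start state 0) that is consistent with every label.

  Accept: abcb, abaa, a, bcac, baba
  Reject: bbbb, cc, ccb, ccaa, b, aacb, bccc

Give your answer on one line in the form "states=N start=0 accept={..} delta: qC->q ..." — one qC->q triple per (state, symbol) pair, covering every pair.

states=4 start=0 accept={0,3} delta: 0a->0 0b->1 0c->2 1a->0 1b->1 1c->3 2a->2 2b->1 2c->2 3a->1 3b->0 3c->0

Grow the machine one transition at a time. Run the examples from 0; the earliest place one falls off (shortest prefix, ties alphabetical) gets sent to the lowest-numbered state that keeps every Accept/Reject pair distinguishable — a pair clashes when both reach the same state with identical unread suffix — and to a fresh state only if none does.
a: 0a undefined. 0a->0: ok.
b: 0b undefined. 0b->0: no, abcb/aacb meet in 0 with "cb" left. Open state 1: 0b->1.
c: 0c undefined. 0c->0: no, a/cc meet in 0. 0c->1: no, abcb/ccb meet in 1 with "cb" left. Open state 2: 0c->2.
ba: 1a undefined. 1a->0: ok.
bb: 1b undefined. 1b->0: no, abaa/bbbb meet in 0. 1b->1: ok.
bc: 1c undefined. 1c->0: no, abcb/bbbb meet in 1. 1c->1: no, abcb/bbbb meet in 1. 1c->2: no, abcb/aacb meet in 2 with "b" left. Open state 3: 1c->3.
cc: 2c undefined. 2c->0: no, abaa/cc meet in 0. 2c->1: no, abaa/ccaa meet in 0. 2c->2: ok.
bca: 3a undefined. 3a->0: no, bcac/cc meet in 2. 3a->1: ok.
bcc: 3c undefined. 3c->0: ok.
cca: 2a undefined. 2a->0: no, abaa/ccaa meet in 0. 2a->1: no, abaa/ccaa meet in 0. 2a->2: ok.
ccb: 2b undefined. 2b->0: no, abaa/ccb meet in 0. 2b->1: ok.
abcb: 3b undefined. 3b->0: ok.
All examples now run through 4 states with every (state, symbol) defined. Accept strings end in {0,3}, Reject strings end in {1,2}; accept={0,3}.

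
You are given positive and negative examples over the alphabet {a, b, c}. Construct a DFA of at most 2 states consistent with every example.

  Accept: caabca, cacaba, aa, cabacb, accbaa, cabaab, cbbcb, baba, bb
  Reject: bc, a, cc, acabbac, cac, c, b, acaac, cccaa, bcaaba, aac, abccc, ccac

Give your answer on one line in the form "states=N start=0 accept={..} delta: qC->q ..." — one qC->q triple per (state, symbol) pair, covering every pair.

states=2 start=0 accept={0} delta: 0a->1 0b->1 0c->1 1a->0 1b->0 1c->1

State merging on the prefix tree: take the shortest (then alphabetical) example prefix whose next move is undefined and point that move at state 0, else 1, else 2, ...; a target is out if some Accept/Reject pair would then sit in one state with the same input left (inseparable). If every existing state is out, open a new one.
a: 0a undefined. 0a->0: no, aa/a meet in 0. Open state 1: 0a->1.
b: 0b undefined. 0b->0: no, bb/b meet in 0. 0b->1: ok.
c: 0c undefined. 0c->0: no, aa/cccaa meet in 1 with "a" left. 0c->1: ok.
aa: 1a undefined. 1a->0: ok.
ab: 1b undefined. 1b->0: ok.
ac: 1c undefined. 1c->0: no, caabca/bc meet in 0. 1c->1: ok.
All examples now run through 2 states with every (state, symbol) defined. Accept strings end in {0}, Reject strings end in {1}; accept={0}.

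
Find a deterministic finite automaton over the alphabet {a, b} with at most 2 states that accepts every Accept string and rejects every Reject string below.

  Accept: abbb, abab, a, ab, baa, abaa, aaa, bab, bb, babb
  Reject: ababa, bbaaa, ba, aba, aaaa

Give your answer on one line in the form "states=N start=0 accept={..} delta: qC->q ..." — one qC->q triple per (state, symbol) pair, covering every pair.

State merging on the prefix tree: take the shortest (then alphabetical) example prefix whose next move is undefined and point that move at state 0, else 1, else 2, ...; a target is out if some Accept/Reject pair would then sit in one state with the same input left (inseparable). If every existing state is out, open a new one.
a: 0a undefined. 0a->0: no, a/aaaa meet in 0. Open state 1: 0a->1.
b: 0b undefined. 0b->0: no, a/ba meet in 1. 0b->1: ok.
aa: 1a undefined. 1a->0: ok.
ab: 1b undefined. 1b->0: no, abbb/ba meet in 0. 1b->1: ok.
All examples now run through 2 states with every (state, symbol) defined. Accept strings end in {1}, Reject strings end in {0}; accept={1}.

states=2 start=0 accept={1} delta: 0a->1 0b->1 1a->0 1b->1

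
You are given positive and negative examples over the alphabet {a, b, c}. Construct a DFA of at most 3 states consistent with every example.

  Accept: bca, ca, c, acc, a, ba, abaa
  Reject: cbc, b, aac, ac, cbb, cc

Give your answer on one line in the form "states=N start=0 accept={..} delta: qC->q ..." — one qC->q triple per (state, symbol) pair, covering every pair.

states=3 start=0 accept={1} delta: 0a->1 0b->0 0c->1 1a->1 1b->2 1c->0 2a->0 2b->0 2c->0

Grow the machine one transition at a time. Run the examples from 0; the earliest place one falls off (shortest prefix, ties alphabetical) gets sent to the lowest-numbered state that keeps every Accept/Reject pair distinguishable — a pair clashes when both reach the same state with identical unread suffix — and to a fresh state only if none does.
a: 0a undefined. 0a->0: no, c/aac meet in 0 with "c" left. Open state 1: 0a->1.
b: 0b undefined. 0b->0: ok.
c: 0c undefined. 0c->0: no, c/cbc meet in 0. 0c->1: ok.
aa: 1a undefined. 1a->0: no, bca/b meet in 0. 1a->1: ok.
ab: 1b undefined. 1b->0: no, bca/cbc meet in 1. 1b->1: no, bca/cbb meet in 1. Open state 2: 1b->2.
ac: 1c undefined. 1c->0: ok.
aba: 2a undefined. 2a->0: ok.
cbb: 2b undefined. 2b->0: ok.
cbc: 2c undefined. 2c->0: ok.
All examples now run through 3 states with every (state, symbol) defined. Accept strings end in {1}, Reject strings end in {0}; accept={1}.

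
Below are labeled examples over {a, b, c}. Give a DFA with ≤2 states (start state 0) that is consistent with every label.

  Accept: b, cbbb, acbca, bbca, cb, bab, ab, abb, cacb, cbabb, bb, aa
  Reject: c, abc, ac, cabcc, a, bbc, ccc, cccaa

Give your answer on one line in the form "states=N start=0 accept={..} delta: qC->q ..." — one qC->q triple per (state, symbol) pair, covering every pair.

states=2 start=0 accept={0} delta: 0a->1 0b->0 0c->1 1a->0 1b->0 1c->1

State merging on the prefix tree: take the shortest (then alphabetical) example prefix whose next move is undefined and point that move at state 0, else 1, else 2, ...; a target is out if some Accept/Reject pair would then sit in one state with the same input left (inseparable). If every existing state is out, open a new one.
a: 0a undefined. 0a->0: no, aa/a meet in 0. Open state 1: 0a->1.
b: 0b undefined. 0b->0: ok.
c: 0c undefined. 0c->0: no, b/c meet in 0. 0c->1: ok.
aa: 1a undefined. 1a->0: ok.
ab: 1b undefined. 1b->0: ok.
ac: 1c undefined. 1c->0: no, b/ac meet in 0. 1c->1: ok.
All examples now run through 2 states with every (state, symbol) defined. Accept strings end in {0}, Reject strings end in {1}; accept={0}.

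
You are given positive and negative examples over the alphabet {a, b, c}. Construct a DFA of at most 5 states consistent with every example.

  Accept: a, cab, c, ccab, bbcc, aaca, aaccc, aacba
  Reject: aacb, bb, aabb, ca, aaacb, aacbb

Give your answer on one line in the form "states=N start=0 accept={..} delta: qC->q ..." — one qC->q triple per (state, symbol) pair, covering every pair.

Fold the examples into a partial DFA from state 0: repeatedly fix the first undefined (state, symbol) met by the shortest-then-alphabetical prefix, trying targets in increasing order and rejecting any under which an Accept and a Reject string meet in one state with the same remainder; add a state when all current targets are rejected. Accepting states are where Accept strings end.
a: 0a undefined. 0a->0: no, aaca/ca meet in 0 with "ca" left. Open state 1: 0a->1.
b: 0b undefined. 0b->0: ok.
c: 0c undefined. 0c->0: no, a/ca meet in 1. 0c->1: ok.
aa: 1a undefined. 1a->0: no, cab/bb meet in 0. 1a->1: no, a/ca meet in 1. Open state 2: 1a->2.
cc: 1c undefined. 1c->0: no, bbcc/bb meet in 0. 1c->1: ok.
aaa: 2a undefined. 2a->0: ok.
aab: 2b undefined. 2b->0: no, cab/bb meet in 0. 2b->1: ok.
aac: 2c undefined. 2c->0: ok.
aabb: 1b undefined. 1b->0: ok.
All examples now run through 3 states with every (state, symbol) defined. Accept strings end in {1}, Reject strings end in {0,2}; accept={1}.

states=3 start=0 accept={1} delta: 0a->1 0b->0 0c->1 1a->2 1b->0 1c->1 2a->0 2b->1 2c->0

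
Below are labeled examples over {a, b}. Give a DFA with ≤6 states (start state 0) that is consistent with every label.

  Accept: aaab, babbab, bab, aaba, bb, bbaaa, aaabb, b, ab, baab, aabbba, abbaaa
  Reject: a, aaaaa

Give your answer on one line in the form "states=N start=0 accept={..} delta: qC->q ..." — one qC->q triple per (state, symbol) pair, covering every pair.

states=2 start=0 accept={1} delta: 0a->0 0b->1 1a->1 1b->1

Fold the examples into a partial DFA from state 0: repeatedly fix the first undefined (state, symbol) met by the shortest-then-alphabetical prefix, trying targets in increasing order and rejecting any under which an Accept and a Reject string meet in one state with the same remainder; add a state when all current targets are rejected. Accepting states are where Accept strings end.
a: 0a undefined. 0a->0: ok.
b: 0b undefined. 0b->0: no, aaab/a meet in 0. Open state 1: 0b->1.
ba: 1a undefined. 1a->0: no, aaba/a meet in 0. 1a->1: ok.
bb: 1b undefined. 1b->0: no, babbab/a meet in 0. 1b->1: ok.
All examples now run through 2 states with every (state, symbol) defined. Accept strings end in {1}, Reject strings end in {0}; accept={1}.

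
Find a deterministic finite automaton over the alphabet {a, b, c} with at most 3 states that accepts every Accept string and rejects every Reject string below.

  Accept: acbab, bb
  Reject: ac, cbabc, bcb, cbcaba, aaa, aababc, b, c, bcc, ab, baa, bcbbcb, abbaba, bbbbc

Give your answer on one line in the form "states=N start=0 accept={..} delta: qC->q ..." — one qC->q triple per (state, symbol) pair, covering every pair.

Fold the examples into a partial DFA from state 0: repeatedly fix the first undefined (state, symbol) met by the shortest-then-alphabetical prefix, trying targets in increasing order and rejecting any under which an Accept and a Reject string meet in one state with the same remainder; add a state when all current targets are rejected. Accepting states are where Accept strings end.
a: 0a undefined. 0a->0: ok.
b: 0b undefined. 0b->0: no, bb/aaa meet in 0. Open state 1: 0b->1.
c: 0c undefined. 0c->0: ok.
ba: 1a undefined. 1a->0: no, acbab/b meet in 1. 1a->1: ok.
bb: 1b undefined. 1b->0: no, acbab/ac meet in 0. 1b->1: no, acbab/b meet in 1. Open state 2: 1b->2.
bc: 1c undefined. 1c->0: ok.
bbb: 2b undefined. 2b->0: ok.
abba: 2a undefined. 2a->0: ok.
bcbbc: 2c undefined. 2c->0: ok.
All examples now run through 3 states with every (state, symbol) defined. Accept strings end in {2}, Reject strings end in {0,1}; accept={2}.

states=3 start=0 accept={2} delta: 0a->0 0b->1 0c->0 1a->1 1b->2 1c->0 2a->0 2b->0 2c->0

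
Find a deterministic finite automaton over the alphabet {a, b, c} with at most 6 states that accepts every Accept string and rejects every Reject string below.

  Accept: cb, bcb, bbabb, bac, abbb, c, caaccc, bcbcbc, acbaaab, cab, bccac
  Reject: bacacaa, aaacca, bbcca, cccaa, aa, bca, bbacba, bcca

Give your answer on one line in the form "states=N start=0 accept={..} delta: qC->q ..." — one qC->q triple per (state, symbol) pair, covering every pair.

states=2 start=0 accept={1} delta: 0a->0 0b->1 0c->1 1a->0 1b->1 1c->1

Grow the machine one transition at a time. Run the examples from 0; the earliest place one falls off (shortest prefix, ties alphabetical) gets sent to the lowest-numbered state that keeps every Accept/Reject pair distinguishable — a pair clashes when both reach the same state with identical unread suffix — and to a fresh state only if none does.
a: 0a undefined. 0a->0: ok.
b: 0b undefined. 0b->0: no, bbabb/aa meet in 0. Open state 1: 0b->1.
c: 0c undefined. 0c->0: no, c/aaacca meet in 0. 0c->1: ok.
ba: 1a undefined. 1a->0: ok.
bb: 1b undefined. 1b->0: no, cb/bacacaa meet in 0. 1b->1: ok.
bc: 1c undefined. 1c->0: no, bcbcbc/bacacaa meet in 0. 1c->1: ok.
All examples now run through 2 states with every (state, symbol) defined. Accept strings end in {1}, Reject strings end in {0}; accept={1}.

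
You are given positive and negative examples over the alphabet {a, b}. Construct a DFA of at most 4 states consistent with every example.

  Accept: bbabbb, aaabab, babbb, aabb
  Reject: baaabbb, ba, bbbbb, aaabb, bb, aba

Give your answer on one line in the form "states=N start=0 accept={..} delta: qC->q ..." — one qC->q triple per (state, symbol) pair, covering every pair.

Fold the examples into a partial DFA from state 0: repeatedly fix the first undefined (state, symbol) met by the shortest-then-alphabetical prefix, trying targets in increasing order and rejecting any under which an Accept and a Reject string meet in one state with the same remainder; add a state when all current targets are rejected. Accepting states are where Accept strings end.
a: 0a undefined. 0a->0: no, aabb/aaabb meet in 0 with "bb" left. Open state 1: 0a->1.
b: 0b undefined. 0b->0: ok.
aa: 1a undefined. 1a->0: no, bbabbb/baaabbb meet in 1 with "bbb" left. 1a->1: no, bbabbb/baaabbb meet in 1 with "bbb" left. Open state 2: 1a->2.
ab: 1b undefined. 1b->0: no, bbabbb/bbbbb meet in 0. 1b->1: no, bbabbb/ba meet in 1. 1b->2: ok.
aaa: 2a undefined. 2a->0: ok.
aab: 2b undefined. 2b->0: no, bbabbb/baaabbb meet in 0. 2b->1: ok.
All examples now run through 3 states with every (state, symbol) defined. Accept strings end in {2}, Reject strings end in {0,1}; accept={2}.

states=3 start=0 accept={2} delta: 0a->1 0b->0 1a->2 1b->2 2a->0 2b->1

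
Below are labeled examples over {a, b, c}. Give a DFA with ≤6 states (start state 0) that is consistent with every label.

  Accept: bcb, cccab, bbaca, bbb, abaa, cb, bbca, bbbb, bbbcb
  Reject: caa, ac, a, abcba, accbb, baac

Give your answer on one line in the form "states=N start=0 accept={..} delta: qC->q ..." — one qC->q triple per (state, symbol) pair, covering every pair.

states=4 start=0 accept={1,3} delta: 0a->0 0b->1 0c->0 1a->1 1b->2 1c->2 2a->1 2b->3 2c->1 3a->0 3b->1 3c->0

Grow the machine one transition at a time. Run the examples from 0; the earliest place one falls off (shortest prefix, ties alphabetical) gets sent to the lowest-numbered state that keeps every Accept/Reject pair distinguishable — a pair clashes when both reach the same state with identical unread suffix — and to a fresh state only if none does.
a: 0a undefined. 0a->0: ok.
b: 0b undefined. 0b->0: no, bbb/a meet in 0. Open state 1: 0b->1.
c: 0c undefined. 0c->0: ok.
ba: 1a undefined. 1a->0: no, abaa/caa meet in 0. 1a->1: ok.
bb: 1b undefined. 1b->0: no, bbaca/caa meet in 0. 1b->1: no, cccab/accbb meet in 1. Open state 2: 1b->2.
bc: 1c undefined. 1c->0: no, bcb/abcba meet in 1. 1c->1: no, bcb/accbb meet in 2. 1c->2: ok.
bba: 2a undefined. 2a->0: no, bbaca/caa meet in 0. 2a->1: ok.
bbb: 2b undefined. 2b->0: no, bcb/caa meet in 0. 2b->1: no, bcb/abcba meet in 1. 2b->2: no, bcb/accbb meet in 2. Open state 3: 2b->3.
bbc: 2c undefined. 2c->0: no, bbca/caa meet in 0. 2c->1: ok.
bbbb: 3b undefined. 3b->0: no, bbbb/caa meet in 0. 3b->1: ok.
bbbc: 3c undefined. 3c->0: ok.
abcba: 3a undefined. 3a->0: ok.
All examples now run through 4 states with every (state, symbol) defined. Accept strings end in {1,3}, Reject strings end in {0,2}; accept={1,3}.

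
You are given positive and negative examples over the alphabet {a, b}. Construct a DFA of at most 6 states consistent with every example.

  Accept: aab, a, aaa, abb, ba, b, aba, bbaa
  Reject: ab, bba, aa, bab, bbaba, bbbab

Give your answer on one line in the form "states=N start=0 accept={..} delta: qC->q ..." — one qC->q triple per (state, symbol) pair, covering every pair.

Grow the machine one transition at a time. Run the examples from 0; the earliest place one falls off (shortest prefix, ties alphabetical) gets sent to the lowest-numbered state that keeps every Accept/Reject pair distinguishable — a pair clashes when both reach the same state with identical unread suffix — and to a fresh state only if none does.
a: 0a undefined. 0a->0: no, aab/ab meet in 0 with "b" left. Open state 1: 0a->1.
b: 0b undefined. 0b->0: no, a/bba meet in 1. 0b->1: no, aab/bab meet in 1 with "ab" left. Open state 2: 0b->2.
aa: 1a undefined. 1a->0: ok.
ab: 1b undefined. 1b->0: ok.
ba: 2a undefined. 2a->0: no, aab/bab meet in 2. 2a->1: ok.
bb: 2b undefined. 2b->0: no, a/bba meet in 1. 2b->1: no, a/bbaba meet in 1. 2b->2: no, a/bba meet in 1. Open state 3: 2b->3.
bba: 3a undefined. 3a->0: no, a/bbaba meet in 1. 3a->1: no, a/bba meet in 1. 3a->2: no, aab/bba meet in 2. 3a->3: no, bbaa/bba meet in 3. Open state 4: 3a->4.
bbb: 3b undefined. 3b->0: ok.
bbaa: 4a undefined. 4a->0: no, bbaa/ab meet in 0. 4a->1: ok.
bbab: 4b undefined. 4b->0: no, a/bbaba meet in 1. 4b->1: ok.
All examples now run through 5 states with every (state, symbol) defined. Accept strings end in {1,2}, Reject strings end in {0,4}; accept={1,2}.

states=5 start=0 accept={1,2} delta: 0a->1 0b->2 1a->0 1b->0 2a->1 2b->3 3a->4 3b->0 4a->1 4b->1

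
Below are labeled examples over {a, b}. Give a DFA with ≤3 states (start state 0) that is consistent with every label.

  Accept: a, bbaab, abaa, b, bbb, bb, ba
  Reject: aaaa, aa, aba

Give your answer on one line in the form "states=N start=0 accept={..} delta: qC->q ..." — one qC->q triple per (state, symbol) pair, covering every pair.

State merging on the prefix tree: take the shortest (then alphabetical) example prefix whose next move is undefined and point that move at state 0, else 1, else 2, ...; a target is out if some Accept/Reject pair would then sit in one state with the same input left (inseparable). If every existing state is out, open a new one.
a: 0a undefined. 0a->0: no, a/aaaa meet in 0. Open state 1: 0a->1.
b: 0b undefined. 0b->0: ok.
aa: 1a undefined. 1a->0: no, bbaab/aaaa meet in 0. 1a->1: no, a/aaaa meet in 1. Open state 2: 1a->2.
ab: 1b undefined. 1b->0: no, a/aba meet in 1. 1b->1: ok.
aaa: 2a undefined. 2a->0: no, a/aaaa meet in 1. 2a->1: ok.
bbaab: 2b undefined. 2b->0: ok.
All examples now run through 3 states with every (state, symbol) defined. Accept strings end in {0,1}, Reject strings end in {2}; accept={0,1}.

states=3 start=0 accept={0,1} delta: 0a->1 0b->0 1a->2 1b->1 2a->1 2b->0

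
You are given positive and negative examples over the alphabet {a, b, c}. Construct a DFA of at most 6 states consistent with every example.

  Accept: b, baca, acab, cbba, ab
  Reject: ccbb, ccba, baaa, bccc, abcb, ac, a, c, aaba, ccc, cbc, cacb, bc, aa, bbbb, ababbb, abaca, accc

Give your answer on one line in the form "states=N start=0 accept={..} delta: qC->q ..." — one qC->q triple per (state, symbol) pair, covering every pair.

states=5 start=0 accept={2,3} delta: 0a->1 0b->2 0c->0 1a->0 1b->3 1c->4 2a->1 2b->4 2c->0 3a->0 3b->2 3c->2 4a->3 4b->4 4c->0

Grow the machine one transition at a time. Run the examples from 0; the earliest place one falls off (shortest prefix, ties alphabetical) gets sent to the lowest-numbered state that keeps every Accept/Reject pair distinguishable — a pair clashes when both reach the same state with identical unread suffix — and to a fresh state only if none does.
a: 0a undefined. 0a->0: no, baca/abaca meet in 0 with "baca" left. Open state 1: 0a->1.
b: 0b undefined. 0b->0: no, b/bbbb meet in 0. 0b->1: no, b/a meet in 1. Open state 2: 0b->2.
c: 0c undefined. 0c->0: ok.
aa: 1a undefined. 1a->0: ok.
ab: 1b undefined. 1b->0: no, b/abcb meet in 2. 1b->1: no, ab/a meet in 1. 1b->2: no, baca/abaca meet in 2 with "aca" left. Open state 3: 1b->3.
ac: 1c undefined. 1c->0: no, b/cacb meet in 2. 1c->1: no, ab/cacb meet in 3. 1c->2: no, b/ac meet in 2. 1c->3: no, ab/ac meet in 3. Open state 4: 1c->4.
ba: 2a undefined. 2a->0: no, baca/a meet in 1. 2a->1: ok.
bb: 2b undefined. 2b->0: no, cbba/ccba meet in 1. 2b->1: no, cbba/c meet in 0. 2b->2: no, b/ccbb meet in 2. 2b->3: no, ab/ccbb meet in 3. 2b->4: ok.
bc: 2c undefined. 2c->0: ok.
aba: 3a undefined. 3a->0: ok.
abc: 3c undefined. 3c->0: no, b/abcb meet in 2. 3c->1: no, ab/abcb meet in 3. 3c->2: ok.
aca: 4a undefined. 4a->0: no, baca/bccc meet in 0. 4a->1: no, baca/ccba meet in 1. 4a->2: no, acab/ccbb meet in 4. 4a->3: ok.
acc: 4c undefined. 4c->0: ok.
bbb: 4b undefined. 4b->0: no, b/bbbb meet in 2. 4b->1: no, baca/bbbb meet in 3. 4b->2: no, b/cacb meet in 2. 4b->3: no, baca/cacb meet in 3. 4b->4: ok.
acab: 3b undefined. 3b->0: no, acab/bccc meet in 0. 3b->1: no, acab/ccba meet in 1. 3b->2: ok.
All examples now run through 5 states with every (state, symbol) defined. Accept strings end in {2,3}, Reject strings end in {0,1,4}; accept={2,3}.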